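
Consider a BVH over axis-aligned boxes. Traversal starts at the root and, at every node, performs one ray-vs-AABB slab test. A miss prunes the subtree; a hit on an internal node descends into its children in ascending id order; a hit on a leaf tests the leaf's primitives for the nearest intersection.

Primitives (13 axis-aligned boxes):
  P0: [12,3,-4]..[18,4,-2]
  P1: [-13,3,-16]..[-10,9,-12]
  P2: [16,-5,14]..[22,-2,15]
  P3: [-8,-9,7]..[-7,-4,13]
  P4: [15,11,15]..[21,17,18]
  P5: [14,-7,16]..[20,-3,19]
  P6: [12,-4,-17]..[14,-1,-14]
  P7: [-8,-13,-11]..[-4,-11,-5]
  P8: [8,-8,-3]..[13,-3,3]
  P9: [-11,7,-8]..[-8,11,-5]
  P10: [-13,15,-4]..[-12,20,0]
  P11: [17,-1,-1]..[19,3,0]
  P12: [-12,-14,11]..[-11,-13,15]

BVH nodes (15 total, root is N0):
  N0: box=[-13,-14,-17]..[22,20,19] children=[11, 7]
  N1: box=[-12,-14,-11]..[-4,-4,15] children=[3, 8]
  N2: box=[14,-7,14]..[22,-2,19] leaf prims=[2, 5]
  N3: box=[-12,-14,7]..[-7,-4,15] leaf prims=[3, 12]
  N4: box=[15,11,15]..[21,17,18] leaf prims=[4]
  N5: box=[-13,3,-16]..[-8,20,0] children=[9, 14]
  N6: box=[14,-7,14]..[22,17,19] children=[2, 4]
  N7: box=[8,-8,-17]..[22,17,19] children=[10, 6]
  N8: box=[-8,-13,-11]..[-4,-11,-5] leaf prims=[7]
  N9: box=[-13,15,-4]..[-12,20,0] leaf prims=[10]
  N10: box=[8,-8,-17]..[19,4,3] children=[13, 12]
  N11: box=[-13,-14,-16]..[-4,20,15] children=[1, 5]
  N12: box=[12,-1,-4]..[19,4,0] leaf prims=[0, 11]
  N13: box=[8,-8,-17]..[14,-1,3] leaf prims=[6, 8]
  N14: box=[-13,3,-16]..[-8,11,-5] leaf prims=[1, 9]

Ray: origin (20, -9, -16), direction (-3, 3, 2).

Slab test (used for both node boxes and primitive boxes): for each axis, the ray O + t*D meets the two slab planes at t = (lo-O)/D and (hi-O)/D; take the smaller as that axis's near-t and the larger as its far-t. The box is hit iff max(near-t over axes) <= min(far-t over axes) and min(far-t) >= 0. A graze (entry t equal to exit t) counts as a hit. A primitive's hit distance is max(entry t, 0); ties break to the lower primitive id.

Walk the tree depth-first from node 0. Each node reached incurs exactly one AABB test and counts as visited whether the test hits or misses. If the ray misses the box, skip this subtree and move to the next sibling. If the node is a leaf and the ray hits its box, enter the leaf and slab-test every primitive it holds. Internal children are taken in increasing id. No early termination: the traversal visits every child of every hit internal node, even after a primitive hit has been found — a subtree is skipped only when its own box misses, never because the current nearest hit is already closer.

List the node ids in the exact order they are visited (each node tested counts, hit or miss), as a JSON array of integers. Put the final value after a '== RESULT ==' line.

Walk:
N0 x:[-2/3,11] y:[-5/3,29/3] z:[-1/2,35/2] -> hit [-1/2,29/3], descend [7, 11]
  N7 x:[-2/3,4] y:[1/3,26/3] z:[-1/2,35/2] -> hit [1/3,4], descend [6, 10]
    N6 x:[-2/3,2] y:[2/3,26/3] z:[15,35/2] -> miss, prune
    N10 x:[1/3,4] y:[1/3,13/3] z:[-1/2,19/2] -> hit [1/3,4], descend [12, 13]
      N12 x:[1/3,8/3] y:[8/3,13/3] z:[6,8] -> miss, prune
      N13 x:[2,4] y:[1/3,8/3] z:[-1/2,19/2] -> hit [2,8/3] leaf, test {P6(miss), P8(miss)}
  N11 x:[8,11] y:[-5/3,29/3] z:[0,31/2] -> hit [8,29/3], descend [1, 5]
    N1 x:[8,32/3] y:[-5/3,5/3] z:[5/2,31/2] -> miss, prune
    N5 x:[28/3,11] y:[4,29/3] z:[0,8] -> miss, prune

Visited [0, 7, 6, 10, 12, 13, 11, 1, 5]. Tests: 9 box, 1 leaf. Nearest: miss.

== RESULT ==
[0, 7, 6, 10, 12, 13, 11, 1, 5]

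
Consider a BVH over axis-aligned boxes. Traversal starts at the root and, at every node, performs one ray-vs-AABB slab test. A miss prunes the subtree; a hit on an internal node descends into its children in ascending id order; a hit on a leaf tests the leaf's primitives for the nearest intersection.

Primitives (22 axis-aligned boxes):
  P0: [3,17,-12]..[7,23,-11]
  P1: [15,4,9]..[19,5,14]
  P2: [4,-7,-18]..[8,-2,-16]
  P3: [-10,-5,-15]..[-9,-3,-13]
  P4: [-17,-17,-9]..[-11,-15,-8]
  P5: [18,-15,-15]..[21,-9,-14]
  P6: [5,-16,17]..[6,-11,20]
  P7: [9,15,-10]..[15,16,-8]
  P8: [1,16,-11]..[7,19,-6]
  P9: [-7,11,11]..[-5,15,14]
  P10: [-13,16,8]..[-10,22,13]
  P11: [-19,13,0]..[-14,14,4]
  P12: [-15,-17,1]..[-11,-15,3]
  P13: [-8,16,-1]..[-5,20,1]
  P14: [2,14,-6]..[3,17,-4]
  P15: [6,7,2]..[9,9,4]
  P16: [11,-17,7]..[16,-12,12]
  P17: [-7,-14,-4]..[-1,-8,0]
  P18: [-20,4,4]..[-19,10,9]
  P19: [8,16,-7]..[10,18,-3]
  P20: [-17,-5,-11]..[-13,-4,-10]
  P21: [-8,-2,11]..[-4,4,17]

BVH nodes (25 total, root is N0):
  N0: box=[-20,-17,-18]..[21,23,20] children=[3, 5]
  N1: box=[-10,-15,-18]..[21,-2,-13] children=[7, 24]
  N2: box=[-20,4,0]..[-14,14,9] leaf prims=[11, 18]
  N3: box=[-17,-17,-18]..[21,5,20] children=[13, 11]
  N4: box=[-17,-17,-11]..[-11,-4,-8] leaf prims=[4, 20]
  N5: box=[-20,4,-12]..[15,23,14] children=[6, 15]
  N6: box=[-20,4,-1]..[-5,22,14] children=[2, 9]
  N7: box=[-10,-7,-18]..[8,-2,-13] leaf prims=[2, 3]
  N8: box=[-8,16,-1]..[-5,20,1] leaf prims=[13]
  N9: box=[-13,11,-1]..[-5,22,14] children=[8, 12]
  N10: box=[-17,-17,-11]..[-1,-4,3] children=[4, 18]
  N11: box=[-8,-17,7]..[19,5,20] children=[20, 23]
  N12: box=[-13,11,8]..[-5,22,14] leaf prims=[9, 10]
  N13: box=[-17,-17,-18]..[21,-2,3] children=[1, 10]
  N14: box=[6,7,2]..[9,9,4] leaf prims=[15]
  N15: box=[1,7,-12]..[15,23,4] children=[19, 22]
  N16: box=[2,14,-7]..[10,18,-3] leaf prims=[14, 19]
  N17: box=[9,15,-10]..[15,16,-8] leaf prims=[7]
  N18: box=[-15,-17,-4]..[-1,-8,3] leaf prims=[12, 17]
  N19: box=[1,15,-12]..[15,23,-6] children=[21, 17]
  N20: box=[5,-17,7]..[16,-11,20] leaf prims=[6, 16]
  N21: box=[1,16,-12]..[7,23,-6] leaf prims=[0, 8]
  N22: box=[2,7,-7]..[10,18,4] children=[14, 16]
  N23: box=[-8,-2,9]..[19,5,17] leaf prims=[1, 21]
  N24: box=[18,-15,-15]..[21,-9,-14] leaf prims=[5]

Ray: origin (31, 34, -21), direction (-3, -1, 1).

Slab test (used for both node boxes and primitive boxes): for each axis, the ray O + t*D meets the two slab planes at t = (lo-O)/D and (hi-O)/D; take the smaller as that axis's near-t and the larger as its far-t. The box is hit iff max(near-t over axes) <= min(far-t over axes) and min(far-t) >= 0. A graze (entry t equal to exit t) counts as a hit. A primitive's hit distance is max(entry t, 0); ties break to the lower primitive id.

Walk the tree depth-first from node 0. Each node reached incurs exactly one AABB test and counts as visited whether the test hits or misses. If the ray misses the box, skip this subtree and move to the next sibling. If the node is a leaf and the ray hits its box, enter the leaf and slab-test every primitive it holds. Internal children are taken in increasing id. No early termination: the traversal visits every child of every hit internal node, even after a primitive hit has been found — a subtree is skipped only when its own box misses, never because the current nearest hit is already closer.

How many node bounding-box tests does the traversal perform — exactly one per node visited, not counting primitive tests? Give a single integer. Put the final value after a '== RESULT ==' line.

Walk:
N0 x:[10/3,17] y:[11,51] z:[3,41] -> hit [11,17], descend [3, 5]
  N3 x:[10/3,16] y:[29,51] z:[3,41] -> miss, prune
  N5 x:[16/3,17] y:[11,30] z:[9,35] -> hit [11,17], descend [6, 15]
    N6 x:[12,17] y:[12,30] z:[20,35] -> miss, prune
    N15 x:[16/3,10] y:[11,27] z:[9,25] -> miss, prune

Visited [0, 3, 5, 6, 15]. Tests: 5 box, 0 leaf. Nearest: miss.

== RESULT ==
5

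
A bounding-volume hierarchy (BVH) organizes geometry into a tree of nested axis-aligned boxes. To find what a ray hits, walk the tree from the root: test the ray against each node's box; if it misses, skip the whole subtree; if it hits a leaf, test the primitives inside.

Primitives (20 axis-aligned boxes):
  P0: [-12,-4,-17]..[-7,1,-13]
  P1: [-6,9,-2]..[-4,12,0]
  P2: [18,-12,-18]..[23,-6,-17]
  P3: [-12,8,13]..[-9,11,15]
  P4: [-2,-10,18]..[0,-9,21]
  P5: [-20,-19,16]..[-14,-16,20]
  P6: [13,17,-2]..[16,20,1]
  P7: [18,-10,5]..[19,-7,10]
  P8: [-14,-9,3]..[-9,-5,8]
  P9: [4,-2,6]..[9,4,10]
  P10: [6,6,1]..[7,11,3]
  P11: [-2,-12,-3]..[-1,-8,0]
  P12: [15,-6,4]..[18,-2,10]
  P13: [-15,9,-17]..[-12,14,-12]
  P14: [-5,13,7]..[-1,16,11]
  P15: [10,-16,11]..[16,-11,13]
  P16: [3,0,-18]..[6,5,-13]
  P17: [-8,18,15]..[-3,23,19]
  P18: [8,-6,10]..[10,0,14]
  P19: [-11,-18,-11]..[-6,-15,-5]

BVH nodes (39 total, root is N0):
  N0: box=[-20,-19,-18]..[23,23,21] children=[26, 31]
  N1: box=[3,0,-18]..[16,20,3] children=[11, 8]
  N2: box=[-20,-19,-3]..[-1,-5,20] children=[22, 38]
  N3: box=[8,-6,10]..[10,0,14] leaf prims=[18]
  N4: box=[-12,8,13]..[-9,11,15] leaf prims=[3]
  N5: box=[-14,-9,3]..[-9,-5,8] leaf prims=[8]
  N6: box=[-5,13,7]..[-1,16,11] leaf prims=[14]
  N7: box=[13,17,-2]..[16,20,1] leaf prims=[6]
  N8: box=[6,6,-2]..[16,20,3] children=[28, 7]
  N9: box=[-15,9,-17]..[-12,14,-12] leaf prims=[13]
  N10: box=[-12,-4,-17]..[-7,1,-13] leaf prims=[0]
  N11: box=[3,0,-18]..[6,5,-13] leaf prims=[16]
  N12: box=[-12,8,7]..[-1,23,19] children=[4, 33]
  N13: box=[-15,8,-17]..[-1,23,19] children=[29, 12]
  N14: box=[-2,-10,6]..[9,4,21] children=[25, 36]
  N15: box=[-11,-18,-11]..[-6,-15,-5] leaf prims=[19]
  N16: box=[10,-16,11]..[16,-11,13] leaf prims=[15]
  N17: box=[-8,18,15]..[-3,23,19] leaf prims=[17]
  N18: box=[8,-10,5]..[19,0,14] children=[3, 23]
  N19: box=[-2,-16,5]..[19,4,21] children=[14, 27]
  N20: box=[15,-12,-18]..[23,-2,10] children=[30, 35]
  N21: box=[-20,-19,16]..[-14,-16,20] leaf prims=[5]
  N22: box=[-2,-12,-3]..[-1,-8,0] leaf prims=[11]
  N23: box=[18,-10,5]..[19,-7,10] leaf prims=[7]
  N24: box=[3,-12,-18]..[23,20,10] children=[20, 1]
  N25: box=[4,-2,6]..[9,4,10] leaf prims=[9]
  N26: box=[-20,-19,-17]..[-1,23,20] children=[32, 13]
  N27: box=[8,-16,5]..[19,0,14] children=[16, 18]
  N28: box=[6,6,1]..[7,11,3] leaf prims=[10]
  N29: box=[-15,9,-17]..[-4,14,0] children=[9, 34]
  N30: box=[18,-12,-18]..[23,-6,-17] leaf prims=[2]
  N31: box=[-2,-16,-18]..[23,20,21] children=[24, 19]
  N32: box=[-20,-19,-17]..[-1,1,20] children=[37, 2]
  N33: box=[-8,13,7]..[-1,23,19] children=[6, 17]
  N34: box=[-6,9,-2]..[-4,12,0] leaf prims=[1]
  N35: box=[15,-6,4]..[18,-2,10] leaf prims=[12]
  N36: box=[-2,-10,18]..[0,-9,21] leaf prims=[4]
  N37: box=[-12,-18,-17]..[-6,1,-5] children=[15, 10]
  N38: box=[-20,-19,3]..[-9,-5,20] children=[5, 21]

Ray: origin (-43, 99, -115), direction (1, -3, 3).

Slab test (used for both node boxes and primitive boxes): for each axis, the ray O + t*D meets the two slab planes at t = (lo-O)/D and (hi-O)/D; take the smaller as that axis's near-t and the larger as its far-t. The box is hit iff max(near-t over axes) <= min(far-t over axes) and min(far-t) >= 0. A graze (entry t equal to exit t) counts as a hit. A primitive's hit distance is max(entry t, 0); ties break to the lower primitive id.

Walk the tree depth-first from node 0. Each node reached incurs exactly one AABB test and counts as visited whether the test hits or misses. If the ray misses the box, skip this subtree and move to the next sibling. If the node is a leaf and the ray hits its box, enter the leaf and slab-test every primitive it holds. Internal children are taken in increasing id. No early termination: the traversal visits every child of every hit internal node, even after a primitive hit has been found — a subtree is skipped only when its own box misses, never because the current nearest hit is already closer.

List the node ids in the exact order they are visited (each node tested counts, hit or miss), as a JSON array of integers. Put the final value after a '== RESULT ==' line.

Walk:
N0 x:[23,66] y:[76/3,118/3] z:[97/3,136/3] -> hit [97/3,118/3], descend [26, 31]
  N26 x:[23,42] y:[76/3,118/3] z:[98/3,45] -> hit [98/3,118/3], descend [13, 32]
    N13 x:[28,42] y:[76/3,91/3] z:[98/3,134/3] -> miss, prune
    N32 x:[23,42] y:[98/3,118/3] z:[98/3,45] -> hit [98/3,118/3], descend [2, 37]
      N2 x:[23,42] y:[104/3,118/3] z:[112/3,45] -> hit [112/3,118/3], descend [22, 38]
        N22 x:[41,42] y:[107/3,37] z:[112/3,115/3] -> miss, prune
        N38 x:[23,34] y:[104/3,118/3] z:[118/3,45] -> miss, prune
      N37 x:[31,37] y:[98/3,39] z:[98/3,110/3] -> hit [98/3,110/3], descend [10, 15]
        N10 x:[31,36] y:[98/3,103/3] z:[98/3,34] -> hit [98/3,34] leaf, test {P0@t=98/3}
        N15 x:[32,37] y:[38,39] z:[104/3,110/3] -> miss, prune
  N31 x:[41,66] y:[79/3,115/3] z:[97/3,136/3] -> miss, prune

order=[0, 26, 13, 32, 2, 22, 38, 37, 10, 15, 31]  |boxes|=11  |leaves|=1  hit=P0

== RESULT ==
[0, 26, 13, 32, 2, 22, 38, 37, 10, 15, 31]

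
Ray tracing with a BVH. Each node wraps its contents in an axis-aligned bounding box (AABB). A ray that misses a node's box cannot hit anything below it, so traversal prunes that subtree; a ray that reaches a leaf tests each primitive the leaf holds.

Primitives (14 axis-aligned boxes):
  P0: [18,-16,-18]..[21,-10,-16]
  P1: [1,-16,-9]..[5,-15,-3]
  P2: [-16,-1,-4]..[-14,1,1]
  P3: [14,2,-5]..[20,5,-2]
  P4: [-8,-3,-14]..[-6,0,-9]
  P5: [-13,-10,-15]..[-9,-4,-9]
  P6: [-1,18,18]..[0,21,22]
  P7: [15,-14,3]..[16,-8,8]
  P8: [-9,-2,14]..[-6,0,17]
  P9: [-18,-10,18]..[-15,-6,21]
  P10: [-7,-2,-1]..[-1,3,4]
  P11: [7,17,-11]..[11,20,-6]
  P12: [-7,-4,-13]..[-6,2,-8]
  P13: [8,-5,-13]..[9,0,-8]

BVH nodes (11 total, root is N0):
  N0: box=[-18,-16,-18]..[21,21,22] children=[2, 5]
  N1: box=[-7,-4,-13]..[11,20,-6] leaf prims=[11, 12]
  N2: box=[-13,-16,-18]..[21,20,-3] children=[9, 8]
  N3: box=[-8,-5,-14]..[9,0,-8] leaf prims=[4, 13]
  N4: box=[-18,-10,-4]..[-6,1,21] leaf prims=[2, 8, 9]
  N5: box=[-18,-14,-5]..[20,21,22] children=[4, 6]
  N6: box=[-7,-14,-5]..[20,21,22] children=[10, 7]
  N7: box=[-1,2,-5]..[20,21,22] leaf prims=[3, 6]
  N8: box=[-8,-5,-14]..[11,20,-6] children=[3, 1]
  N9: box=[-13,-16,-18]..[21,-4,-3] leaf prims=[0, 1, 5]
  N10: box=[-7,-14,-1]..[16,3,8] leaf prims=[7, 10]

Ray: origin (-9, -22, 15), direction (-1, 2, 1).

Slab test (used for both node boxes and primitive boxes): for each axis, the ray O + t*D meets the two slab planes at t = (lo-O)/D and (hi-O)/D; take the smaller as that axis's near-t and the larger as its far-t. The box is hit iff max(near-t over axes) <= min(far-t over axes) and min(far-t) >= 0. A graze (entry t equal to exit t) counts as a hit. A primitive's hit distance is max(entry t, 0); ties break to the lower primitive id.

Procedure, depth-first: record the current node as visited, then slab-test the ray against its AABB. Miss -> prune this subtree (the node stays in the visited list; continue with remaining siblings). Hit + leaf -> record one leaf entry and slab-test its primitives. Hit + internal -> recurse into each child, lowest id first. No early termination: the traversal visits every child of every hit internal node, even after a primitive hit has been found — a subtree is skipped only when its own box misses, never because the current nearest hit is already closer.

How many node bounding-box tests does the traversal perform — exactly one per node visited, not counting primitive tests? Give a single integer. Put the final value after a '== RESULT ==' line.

Trace the traversal:
N0 x:[-30,9] y:[3,43/2] z:[-33,7] -> hit [3,7], descend [2, 5]
  N2 x:[-30,4] y:[3,21] z:[-33,-18] -> miss, prune
  N5 x:[-29,9] y:[4,43/2] z:[-20,7] -> hit [4,7], descend [4, 6]
    N4 x:[-3,9] y:[6,23/2] z:[-19,6] -> hit [6,6] leaf, test {P2(miss), P8(miss), P9@t=6}
    N6 x:[-29,-2] y:[4,43/2] z:[-20,7] -> miss, prune

order=[0, 2, 5, 4, 6]  |boxes|=5  |leaves|=1  hit=P9

== RESULT ==
5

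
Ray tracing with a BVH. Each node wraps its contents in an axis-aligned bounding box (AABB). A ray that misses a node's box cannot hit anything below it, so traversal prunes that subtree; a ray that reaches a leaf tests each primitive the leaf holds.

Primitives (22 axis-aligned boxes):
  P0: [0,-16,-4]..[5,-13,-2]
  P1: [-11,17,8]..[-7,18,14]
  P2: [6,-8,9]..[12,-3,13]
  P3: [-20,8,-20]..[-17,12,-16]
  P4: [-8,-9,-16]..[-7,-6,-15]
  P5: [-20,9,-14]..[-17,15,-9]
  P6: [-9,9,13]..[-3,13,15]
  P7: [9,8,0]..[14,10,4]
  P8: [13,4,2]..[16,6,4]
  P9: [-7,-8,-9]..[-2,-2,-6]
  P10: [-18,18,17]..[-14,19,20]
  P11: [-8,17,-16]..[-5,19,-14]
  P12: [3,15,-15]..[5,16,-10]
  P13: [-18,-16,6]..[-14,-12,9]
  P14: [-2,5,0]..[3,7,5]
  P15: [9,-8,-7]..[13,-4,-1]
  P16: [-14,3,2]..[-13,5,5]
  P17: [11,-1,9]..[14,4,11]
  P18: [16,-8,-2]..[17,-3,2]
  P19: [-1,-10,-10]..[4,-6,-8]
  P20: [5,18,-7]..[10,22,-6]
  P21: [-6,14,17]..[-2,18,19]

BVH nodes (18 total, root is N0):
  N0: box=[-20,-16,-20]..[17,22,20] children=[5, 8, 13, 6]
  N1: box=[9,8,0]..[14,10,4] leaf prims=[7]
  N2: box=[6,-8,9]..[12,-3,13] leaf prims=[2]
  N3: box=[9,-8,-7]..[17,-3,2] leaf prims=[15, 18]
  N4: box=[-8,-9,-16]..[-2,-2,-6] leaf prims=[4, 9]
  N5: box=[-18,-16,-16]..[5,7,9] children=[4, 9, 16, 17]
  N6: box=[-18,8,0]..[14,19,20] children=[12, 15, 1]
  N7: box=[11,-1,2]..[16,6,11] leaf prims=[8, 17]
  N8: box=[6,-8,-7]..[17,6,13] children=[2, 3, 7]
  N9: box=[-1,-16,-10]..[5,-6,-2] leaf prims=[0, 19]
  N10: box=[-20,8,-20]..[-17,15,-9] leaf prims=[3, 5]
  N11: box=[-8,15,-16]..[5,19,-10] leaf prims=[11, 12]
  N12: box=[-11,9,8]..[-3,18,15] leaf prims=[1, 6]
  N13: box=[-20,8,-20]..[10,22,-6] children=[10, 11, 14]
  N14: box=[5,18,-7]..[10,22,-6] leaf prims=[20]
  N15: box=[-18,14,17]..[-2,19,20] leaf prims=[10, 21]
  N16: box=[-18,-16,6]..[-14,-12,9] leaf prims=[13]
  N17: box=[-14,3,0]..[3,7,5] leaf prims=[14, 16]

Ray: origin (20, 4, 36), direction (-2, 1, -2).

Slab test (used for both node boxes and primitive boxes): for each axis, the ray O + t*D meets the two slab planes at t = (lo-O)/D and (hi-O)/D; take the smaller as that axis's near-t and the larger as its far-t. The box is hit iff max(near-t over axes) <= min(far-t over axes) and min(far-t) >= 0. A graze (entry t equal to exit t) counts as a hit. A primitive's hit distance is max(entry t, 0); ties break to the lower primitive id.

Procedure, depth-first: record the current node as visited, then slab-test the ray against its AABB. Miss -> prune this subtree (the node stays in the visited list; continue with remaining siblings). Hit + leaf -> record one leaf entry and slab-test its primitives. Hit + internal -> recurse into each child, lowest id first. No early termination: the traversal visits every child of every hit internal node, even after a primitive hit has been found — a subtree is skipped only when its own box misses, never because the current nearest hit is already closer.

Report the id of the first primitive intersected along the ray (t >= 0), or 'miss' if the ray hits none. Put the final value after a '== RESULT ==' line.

Walk:
N0 x:[3/2,20] y:[-20,18] z:[8,28] -> hit [8,18], descend [5, 6, 8, 13]
  N5 x:[15/2,19] y:[-20,3] z:[27/2,26] -> miss, prune
  N6 x:[3,19] y:[4,15] z:[8,18] -> hit [8,15], descend [1, 12, 15]
    N1 x:[3,11/2] y:[4,6] z:[16,18] -> miss, prune
    N12 x:[23/2,31/2] y:[5,14] z:[21/2,14] -> hit [23/2,14] leaf, test {P1@t=27/2, P6(miss)}
    N15 x:[11,19] y:[10,15] z:[8,19/2] -> miss, prune
  N8 x:[3/2,7] y:[-12,2] z:[23/2,43/2] -> miss, prune
  N13 x:[5,20] y:[4,18] z:[21,28] -> miss, prune

8 AABB tests over nodes [0, 5, 6, 1, 12, 15, 8, 13]; 1 leaf entered; closest P1.

== RESULT ==
1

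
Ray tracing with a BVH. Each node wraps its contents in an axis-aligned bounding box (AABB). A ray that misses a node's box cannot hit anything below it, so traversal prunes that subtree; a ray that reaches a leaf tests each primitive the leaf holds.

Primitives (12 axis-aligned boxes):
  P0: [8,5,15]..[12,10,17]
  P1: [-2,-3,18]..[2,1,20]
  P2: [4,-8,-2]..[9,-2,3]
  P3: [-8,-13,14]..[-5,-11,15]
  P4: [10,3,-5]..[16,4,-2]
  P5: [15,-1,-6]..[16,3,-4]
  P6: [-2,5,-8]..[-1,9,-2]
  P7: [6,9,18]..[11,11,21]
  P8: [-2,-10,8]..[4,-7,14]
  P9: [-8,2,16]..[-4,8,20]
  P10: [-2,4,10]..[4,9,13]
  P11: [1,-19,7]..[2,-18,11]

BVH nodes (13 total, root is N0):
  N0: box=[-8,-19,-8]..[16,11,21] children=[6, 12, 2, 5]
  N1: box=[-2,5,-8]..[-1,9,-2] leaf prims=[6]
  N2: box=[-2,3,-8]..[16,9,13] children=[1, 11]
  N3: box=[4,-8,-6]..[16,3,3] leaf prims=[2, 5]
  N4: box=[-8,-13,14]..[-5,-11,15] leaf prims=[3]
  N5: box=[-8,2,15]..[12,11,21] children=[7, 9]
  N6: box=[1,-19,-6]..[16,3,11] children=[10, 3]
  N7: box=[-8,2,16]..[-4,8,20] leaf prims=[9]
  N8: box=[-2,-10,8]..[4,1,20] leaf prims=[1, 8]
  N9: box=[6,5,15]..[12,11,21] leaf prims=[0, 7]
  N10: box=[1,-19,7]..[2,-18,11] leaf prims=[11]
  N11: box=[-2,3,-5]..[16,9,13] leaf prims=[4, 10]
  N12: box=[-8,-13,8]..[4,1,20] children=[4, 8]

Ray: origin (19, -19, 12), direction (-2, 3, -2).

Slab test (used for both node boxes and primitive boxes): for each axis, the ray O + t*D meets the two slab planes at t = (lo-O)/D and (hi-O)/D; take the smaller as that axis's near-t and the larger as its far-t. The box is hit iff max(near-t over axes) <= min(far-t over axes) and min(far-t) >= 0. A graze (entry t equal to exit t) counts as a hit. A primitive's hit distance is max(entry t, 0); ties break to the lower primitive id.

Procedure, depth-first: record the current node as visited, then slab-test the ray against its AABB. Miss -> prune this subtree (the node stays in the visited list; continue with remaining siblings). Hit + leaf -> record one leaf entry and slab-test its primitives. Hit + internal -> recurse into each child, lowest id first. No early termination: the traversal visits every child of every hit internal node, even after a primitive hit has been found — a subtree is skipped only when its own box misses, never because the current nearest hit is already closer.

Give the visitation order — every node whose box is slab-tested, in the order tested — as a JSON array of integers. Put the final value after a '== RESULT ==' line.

Walk:
N0 x:[3/2,27/2] y:[0,10] z:[-9/2,10] -> hit [3/2,10], descend [2, 5, 6, 12]
  N2 x:[3/2,21/2] y:[22/3,28/3] z:[-1/2,10] -> hit [22/3,28/3], descend [1, 11]
    N1 x:[10,21/2] y:[8,28/3] z:[7,10] -> miss, prune
    N11 x:[3/2,21/2] y:[22/3,28/3] z:[-1/2,17/2] -> hit [22/3,17/2] leaf, test {P4(miss), P10(miss)}
  N5 x:[7/2,27/2] y:[7,10] z:[-9/2,-3/2] -> miss, prune
  N6 x:[3/2,9] y:[0,22/3] z:[1/2,9] -> hit [3/2,22/3], descend [3, 10]
    N3 x:[3/2,15/2] y:[11/3,22/3] z:[9/2,9] -> hit [9/2,22/3] leaf, test {P2@t=5, P5(miss)}
    N10 x:[17/2,9] y:[0,1/3] z:[1/2,5/2] -> miss, prune
  N12 x:[15/2,27/2] y:[2,20/3] z:[-4,2] -> miss, prune

9 AABB tests over nodes [0, 2, 1, 11, 5, 6, 3, 10, 12]; 2 leaves entered; closest P2.

== RESULT ==
[0, 2, 1, 11, 5, 6, 3, 10, 12]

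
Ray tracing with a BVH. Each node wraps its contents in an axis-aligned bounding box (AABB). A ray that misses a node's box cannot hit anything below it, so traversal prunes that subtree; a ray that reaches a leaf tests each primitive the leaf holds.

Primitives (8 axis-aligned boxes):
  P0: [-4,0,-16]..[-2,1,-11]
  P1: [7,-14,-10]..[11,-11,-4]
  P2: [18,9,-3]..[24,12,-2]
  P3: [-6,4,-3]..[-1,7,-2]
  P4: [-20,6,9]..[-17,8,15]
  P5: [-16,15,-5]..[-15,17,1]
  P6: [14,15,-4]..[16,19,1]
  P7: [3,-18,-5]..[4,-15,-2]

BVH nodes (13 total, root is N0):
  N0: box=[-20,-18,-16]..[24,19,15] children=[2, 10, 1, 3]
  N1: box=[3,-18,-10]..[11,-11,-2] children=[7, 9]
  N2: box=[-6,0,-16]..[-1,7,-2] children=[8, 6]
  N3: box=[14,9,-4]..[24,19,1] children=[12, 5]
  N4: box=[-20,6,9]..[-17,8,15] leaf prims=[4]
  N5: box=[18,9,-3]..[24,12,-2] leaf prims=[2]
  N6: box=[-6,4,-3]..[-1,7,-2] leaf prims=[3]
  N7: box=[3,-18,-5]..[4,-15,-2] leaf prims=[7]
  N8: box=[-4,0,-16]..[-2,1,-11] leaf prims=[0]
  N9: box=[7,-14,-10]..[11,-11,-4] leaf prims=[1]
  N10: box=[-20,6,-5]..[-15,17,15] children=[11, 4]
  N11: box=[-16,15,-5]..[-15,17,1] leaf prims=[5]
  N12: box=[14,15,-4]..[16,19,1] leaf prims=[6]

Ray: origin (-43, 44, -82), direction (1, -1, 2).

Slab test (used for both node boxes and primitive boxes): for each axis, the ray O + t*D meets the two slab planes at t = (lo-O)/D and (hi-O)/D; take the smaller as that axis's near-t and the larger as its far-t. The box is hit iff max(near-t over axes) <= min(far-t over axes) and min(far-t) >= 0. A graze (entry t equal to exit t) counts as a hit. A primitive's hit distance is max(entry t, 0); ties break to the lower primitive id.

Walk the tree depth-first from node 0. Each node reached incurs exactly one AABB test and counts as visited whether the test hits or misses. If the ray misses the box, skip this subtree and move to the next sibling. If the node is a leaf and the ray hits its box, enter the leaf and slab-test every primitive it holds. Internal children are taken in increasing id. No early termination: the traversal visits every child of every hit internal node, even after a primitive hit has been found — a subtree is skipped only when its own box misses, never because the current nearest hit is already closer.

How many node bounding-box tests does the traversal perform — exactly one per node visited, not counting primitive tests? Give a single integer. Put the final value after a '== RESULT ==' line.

Traverse from the root:
N0 x:[23,67] y:[25,62] z:[33,97/2] -> hit [33,97/2], descend [1, 2, 3, 10]
  N1 x:[46,54] y:[55,62] z:[36,40] -> miss, prune
  N2 x:[37,42] y:[37,44] z:[33,40] -> hit [37,40], descend [6, 8]
    N6 x:[37,42] y:[37,40] z:[79/2,40] -> hit [79/2,40] leaf, test {P3@t=79/2}
    N8 x:[39,41] y:[43,44] z:[33,71/2] -> miss, prune
  N3 x:[57,67] y:[25,35] z:[39,83/2] -> miss, prune
  N10 x:[23,28] y:[27,38] z:[77/2,97/2] -> miss, prune

order=[0, 1, 2, 6, 8, 3, 10]  |boxes|=7  |leaves|=1  hit=P3

== RESULT ==
7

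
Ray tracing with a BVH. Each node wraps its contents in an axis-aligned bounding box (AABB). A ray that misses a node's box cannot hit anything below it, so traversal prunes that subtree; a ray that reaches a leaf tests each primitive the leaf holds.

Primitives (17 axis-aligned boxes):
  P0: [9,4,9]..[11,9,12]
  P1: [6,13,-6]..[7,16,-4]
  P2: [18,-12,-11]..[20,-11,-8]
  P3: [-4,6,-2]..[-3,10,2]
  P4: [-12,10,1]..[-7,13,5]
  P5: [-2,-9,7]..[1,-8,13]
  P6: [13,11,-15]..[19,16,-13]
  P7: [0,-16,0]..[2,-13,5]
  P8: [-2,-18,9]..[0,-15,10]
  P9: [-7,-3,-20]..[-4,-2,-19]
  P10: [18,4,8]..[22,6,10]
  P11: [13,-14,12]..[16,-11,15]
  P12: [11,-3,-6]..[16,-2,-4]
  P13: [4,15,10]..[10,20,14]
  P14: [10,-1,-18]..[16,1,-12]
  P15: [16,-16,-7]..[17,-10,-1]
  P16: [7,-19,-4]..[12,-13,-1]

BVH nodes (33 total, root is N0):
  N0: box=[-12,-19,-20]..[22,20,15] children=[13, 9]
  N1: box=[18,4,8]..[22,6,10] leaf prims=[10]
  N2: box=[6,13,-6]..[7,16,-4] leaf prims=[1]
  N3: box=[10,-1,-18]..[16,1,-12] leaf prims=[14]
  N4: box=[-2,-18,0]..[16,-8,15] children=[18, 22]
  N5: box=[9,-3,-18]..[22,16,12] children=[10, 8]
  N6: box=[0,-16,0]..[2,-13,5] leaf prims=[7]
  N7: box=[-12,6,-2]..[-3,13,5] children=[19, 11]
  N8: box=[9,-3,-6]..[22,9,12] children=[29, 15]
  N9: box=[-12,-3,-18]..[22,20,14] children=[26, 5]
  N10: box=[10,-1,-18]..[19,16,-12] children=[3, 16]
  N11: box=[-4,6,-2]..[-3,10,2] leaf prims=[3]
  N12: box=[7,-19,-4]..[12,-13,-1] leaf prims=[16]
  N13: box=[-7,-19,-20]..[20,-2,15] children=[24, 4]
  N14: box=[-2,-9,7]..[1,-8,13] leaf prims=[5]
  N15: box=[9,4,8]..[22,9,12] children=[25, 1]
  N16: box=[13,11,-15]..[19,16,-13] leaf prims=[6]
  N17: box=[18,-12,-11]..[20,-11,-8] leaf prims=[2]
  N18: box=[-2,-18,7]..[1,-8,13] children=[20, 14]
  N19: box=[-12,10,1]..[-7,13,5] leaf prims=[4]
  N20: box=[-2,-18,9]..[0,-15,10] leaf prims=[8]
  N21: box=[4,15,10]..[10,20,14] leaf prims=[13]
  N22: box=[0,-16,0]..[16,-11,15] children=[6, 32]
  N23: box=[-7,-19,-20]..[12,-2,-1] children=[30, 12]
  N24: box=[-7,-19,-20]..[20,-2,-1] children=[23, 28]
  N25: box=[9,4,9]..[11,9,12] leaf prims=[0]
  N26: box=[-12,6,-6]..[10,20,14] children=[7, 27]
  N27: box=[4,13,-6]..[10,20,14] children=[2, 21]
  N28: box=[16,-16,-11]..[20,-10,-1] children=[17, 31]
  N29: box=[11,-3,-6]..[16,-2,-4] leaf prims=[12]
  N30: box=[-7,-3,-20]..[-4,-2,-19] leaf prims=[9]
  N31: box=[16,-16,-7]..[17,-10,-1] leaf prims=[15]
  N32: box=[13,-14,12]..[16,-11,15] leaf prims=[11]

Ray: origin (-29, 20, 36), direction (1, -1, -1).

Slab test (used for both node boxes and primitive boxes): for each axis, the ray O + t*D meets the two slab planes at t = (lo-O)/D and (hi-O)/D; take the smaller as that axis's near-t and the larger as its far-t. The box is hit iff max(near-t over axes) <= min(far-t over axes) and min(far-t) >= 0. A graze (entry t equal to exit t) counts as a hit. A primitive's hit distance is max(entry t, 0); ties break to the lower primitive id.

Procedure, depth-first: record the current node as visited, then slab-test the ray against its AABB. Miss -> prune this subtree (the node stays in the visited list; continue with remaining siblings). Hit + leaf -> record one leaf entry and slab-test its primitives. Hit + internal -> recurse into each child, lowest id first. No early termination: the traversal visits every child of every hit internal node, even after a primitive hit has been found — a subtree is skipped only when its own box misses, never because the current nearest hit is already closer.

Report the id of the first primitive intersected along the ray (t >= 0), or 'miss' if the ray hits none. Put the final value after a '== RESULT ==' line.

Trace the traversal:
N0 x:[17,51] y:[0,39] z:[21,56] -> hit [21,39], descend [9, 13]
  N9 x:[17,51] y:[0,23] z:[22,54] -> hit [22,23], descend [5, 26]
    N5 x:[38,51] y:[4,23] z:[24,54] -> miss, prune
    N26 x:[17,39] y:[0,14] z:[22,42] -> miss, prune
  N13 x:[22,49] y:[22,39] z:[21,56] -> hit [22,39], descend [4, 24]
    N4 x:[27,45] y:[28,38] z:[21,36] -> hit [28,36], descend [18, 22]
      N18 x:[27,30] y:[28,38] z:[23,29] -> hit [28,29], descend [14, 20]
        N14 x:[27,30] y:[28,29] z:[23,29] -> hit [28,29] leaf, test {P5@t=28}
        N20 x:[27,29] y:[35,38] z:[26,27] -> miss, prune
      N22 x:[29,45] y:[31,36] z:[21,36] -> hit [31,36], descend [6, 32]
        N6 x:[29,31] y:[33,36] z:[31,36] -> miss, prune
        N32 x:[42,45] y:[31,34] z:[21,24] -> miss, prune
    N24 x:[22,49] y:[22,39] z:[37,56] -> hit [37,39], descend [23, 28]
      N23 x:[22,41] y:[22,39] z:[37,56] -> hit [37,39], descend [12, 30]
        N12 x:[36,41] y:[33,39] z:[37,40] -> hit [37,39] leaf, test {P16@t=37}
        N30 x:[22,25] y:[22,23] z:[55,56] -> miss, prune
      N28 x:[45,49] y:[30,36] z:[37,47] -> miss, prune

17 AABB tests over nodes [0, 9, 5, 26, 13, 4, 18, 14, 20, 22, 6, 32, 24, 23, 12, 30, 28]; 2 leaves entered; closest P5.

== RESULT ==
5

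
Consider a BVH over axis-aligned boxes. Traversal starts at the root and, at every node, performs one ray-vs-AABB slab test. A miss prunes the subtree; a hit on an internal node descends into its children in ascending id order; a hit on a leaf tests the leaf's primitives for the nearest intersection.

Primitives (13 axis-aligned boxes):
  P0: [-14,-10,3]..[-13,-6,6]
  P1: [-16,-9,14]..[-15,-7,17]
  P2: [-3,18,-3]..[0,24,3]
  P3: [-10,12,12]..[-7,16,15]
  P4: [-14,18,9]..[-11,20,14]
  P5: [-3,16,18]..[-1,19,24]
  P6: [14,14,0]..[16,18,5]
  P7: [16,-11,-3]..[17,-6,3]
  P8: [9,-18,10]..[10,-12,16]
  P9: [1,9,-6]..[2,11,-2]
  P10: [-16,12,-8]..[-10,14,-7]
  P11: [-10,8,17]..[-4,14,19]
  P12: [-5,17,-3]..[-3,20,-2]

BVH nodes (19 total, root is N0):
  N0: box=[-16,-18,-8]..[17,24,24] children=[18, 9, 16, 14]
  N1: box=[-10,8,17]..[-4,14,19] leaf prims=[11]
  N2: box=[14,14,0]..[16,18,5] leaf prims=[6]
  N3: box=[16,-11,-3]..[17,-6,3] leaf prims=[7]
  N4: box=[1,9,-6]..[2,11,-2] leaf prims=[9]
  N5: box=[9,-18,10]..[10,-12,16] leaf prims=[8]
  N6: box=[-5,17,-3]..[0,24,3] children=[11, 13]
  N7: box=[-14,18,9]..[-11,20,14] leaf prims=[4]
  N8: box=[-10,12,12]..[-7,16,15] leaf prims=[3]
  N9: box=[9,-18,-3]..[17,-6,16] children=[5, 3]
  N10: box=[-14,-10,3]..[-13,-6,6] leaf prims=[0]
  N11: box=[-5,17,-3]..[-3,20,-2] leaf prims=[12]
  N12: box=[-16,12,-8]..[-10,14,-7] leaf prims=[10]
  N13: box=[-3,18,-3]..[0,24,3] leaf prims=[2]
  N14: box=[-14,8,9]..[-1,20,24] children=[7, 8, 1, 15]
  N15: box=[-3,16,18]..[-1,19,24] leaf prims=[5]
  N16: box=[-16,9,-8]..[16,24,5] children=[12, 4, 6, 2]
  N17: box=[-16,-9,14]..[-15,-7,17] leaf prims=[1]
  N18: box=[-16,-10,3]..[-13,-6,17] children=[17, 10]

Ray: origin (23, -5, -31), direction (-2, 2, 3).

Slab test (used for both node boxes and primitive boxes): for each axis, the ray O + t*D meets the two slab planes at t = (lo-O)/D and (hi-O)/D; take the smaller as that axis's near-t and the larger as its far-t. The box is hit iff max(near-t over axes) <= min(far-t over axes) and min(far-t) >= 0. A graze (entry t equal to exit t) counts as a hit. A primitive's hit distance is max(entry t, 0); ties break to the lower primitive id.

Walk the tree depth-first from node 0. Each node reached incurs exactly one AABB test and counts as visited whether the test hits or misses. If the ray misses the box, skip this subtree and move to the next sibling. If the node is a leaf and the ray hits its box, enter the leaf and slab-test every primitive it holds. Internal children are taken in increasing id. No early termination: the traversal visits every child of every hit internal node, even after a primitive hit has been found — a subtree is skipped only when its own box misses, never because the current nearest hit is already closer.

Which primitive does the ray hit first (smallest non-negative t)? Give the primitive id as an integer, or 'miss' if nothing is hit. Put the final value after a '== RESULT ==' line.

Walk:
N0 x:[3,39/2] y:[-13/2,29/2] z:[23/3,55/3] -> hit [23/3,29/2], descend [9, 14, 16, 18]
  N9 x:[3,7] y:[-13/2,-1/2] z:[28/3,47/3] -> miss, prune
  N14 x:[12,37/2] y:[13/2,25/2] z:[40/3,55/3] -> miss, prune
  N16 x:[7/2,39/2] y:[7,29/2] z:[23/3,12] -> hit [23/3,12], descend [2, 4, 6, 12]
    N2 x:[7/2,9/2] y:[19/2,23/2] z:[31/3,12] -> miss, prune
    N4 x:[21/2,11] y:[7,8] z:[25/3,29/3] -> miss, prune
    N6 x:[23/2,14] y:[11,29/2] z:[28/3,34/3] -> miss, prune
    N12 x:[33/2,39/2] y:[17/2,19/2] z:[23/3,8] -> miss, prune
  N18 x:[18,39/2] y:[-5/2,-1/2] z:[34/3,16] -> miss, prune

order=[0, 9, 14, 16, 2, 4, 6, 12, 18]  |boxes|=9  |leaves|=0  hit=miss

== RESULT ==
miss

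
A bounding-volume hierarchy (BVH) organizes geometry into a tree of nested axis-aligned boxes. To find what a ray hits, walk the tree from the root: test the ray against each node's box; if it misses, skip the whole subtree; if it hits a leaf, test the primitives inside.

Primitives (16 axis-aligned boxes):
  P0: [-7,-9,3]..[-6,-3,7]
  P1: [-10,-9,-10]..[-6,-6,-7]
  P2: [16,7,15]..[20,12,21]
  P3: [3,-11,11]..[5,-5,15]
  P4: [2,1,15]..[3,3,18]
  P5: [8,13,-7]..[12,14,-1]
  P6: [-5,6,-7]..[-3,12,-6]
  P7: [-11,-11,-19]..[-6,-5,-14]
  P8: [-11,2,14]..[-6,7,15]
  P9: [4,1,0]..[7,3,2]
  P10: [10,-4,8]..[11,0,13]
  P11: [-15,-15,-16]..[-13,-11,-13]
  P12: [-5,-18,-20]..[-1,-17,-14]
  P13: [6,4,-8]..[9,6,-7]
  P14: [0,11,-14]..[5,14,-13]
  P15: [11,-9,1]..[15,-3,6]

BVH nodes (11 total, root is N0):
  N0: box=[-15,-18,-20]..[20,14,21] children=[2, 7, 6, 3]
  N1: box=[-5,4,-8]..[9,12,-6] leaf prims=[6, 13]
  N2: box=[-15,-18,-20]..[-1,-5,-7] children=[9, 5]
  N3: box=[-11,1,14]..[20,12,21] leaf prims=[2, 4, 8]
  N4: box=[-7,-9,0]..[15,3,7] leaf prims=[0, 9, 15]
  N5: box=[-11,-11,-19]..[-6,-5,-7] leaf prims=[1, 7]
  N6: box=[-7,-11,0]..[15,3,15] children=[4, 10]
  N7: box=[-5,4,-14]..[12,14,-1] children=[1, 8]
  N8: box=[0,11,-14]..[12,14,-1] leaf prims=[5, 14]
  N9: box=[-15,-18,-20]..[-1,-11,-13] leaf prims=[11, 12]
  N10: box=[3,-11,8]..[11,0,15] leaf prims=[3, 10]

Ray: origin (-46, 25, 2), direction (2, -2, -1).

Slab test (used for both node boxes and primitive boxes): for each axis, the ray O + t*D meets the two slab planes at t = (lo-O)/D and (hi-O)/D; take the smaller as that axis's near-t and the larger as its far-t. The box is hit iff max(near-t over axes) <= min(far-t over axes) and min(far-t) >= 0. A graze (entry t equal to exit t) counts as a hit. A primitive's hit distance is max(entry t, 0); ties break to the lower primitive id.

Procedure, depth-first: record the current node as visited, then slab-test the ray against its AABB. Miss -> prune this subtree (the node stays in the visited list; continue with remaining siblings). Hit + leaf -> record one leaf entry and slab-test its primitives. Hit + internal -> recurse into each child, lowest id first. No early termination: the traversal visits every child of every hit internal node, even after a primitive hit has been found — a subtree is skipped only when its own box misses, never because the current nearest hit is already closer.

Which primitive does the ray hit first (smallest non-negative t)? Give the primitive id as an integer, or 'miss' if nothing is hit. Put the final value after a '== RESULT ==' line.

Walk:
N0 x:[31/2,33] y:[11/2,43/2] z:[-19,22] -> hit [31/2,43/2], descend [2, 3, 6, 7]
  N2 x:[31/2,45/2] y:[15,43/2] z:[9,22] -> hit [31/2,43/2], descend [5, 9]
    N5 x:[35/2,20] y:[15,18] z:[9,21] -> hit [35/2,18] leaf, test {P1(miss), P7@t=35/2}
    N9 x:[31/2,45/2] y:[18,43/2] z:[15,22] -> hit [18,43/2] leaf, test {P11(miss), P12@t=21}
  N3 x:[35/2,33] y:[13/2,12] z:[-19,-12] -> miss, prune
  N6 x:[39/2,61/2] y:[11,18] z:[-13,2] -> miss, prune
  N7 x:[41/2,29] y:[11/2,21/2] z:[3,16] -> miss, prune

Summary -> nodes [0, 2, 5, 9, 3, 6, 7]; box-tests=7; leaf-entries=2; first=P7

== RESULT ==
7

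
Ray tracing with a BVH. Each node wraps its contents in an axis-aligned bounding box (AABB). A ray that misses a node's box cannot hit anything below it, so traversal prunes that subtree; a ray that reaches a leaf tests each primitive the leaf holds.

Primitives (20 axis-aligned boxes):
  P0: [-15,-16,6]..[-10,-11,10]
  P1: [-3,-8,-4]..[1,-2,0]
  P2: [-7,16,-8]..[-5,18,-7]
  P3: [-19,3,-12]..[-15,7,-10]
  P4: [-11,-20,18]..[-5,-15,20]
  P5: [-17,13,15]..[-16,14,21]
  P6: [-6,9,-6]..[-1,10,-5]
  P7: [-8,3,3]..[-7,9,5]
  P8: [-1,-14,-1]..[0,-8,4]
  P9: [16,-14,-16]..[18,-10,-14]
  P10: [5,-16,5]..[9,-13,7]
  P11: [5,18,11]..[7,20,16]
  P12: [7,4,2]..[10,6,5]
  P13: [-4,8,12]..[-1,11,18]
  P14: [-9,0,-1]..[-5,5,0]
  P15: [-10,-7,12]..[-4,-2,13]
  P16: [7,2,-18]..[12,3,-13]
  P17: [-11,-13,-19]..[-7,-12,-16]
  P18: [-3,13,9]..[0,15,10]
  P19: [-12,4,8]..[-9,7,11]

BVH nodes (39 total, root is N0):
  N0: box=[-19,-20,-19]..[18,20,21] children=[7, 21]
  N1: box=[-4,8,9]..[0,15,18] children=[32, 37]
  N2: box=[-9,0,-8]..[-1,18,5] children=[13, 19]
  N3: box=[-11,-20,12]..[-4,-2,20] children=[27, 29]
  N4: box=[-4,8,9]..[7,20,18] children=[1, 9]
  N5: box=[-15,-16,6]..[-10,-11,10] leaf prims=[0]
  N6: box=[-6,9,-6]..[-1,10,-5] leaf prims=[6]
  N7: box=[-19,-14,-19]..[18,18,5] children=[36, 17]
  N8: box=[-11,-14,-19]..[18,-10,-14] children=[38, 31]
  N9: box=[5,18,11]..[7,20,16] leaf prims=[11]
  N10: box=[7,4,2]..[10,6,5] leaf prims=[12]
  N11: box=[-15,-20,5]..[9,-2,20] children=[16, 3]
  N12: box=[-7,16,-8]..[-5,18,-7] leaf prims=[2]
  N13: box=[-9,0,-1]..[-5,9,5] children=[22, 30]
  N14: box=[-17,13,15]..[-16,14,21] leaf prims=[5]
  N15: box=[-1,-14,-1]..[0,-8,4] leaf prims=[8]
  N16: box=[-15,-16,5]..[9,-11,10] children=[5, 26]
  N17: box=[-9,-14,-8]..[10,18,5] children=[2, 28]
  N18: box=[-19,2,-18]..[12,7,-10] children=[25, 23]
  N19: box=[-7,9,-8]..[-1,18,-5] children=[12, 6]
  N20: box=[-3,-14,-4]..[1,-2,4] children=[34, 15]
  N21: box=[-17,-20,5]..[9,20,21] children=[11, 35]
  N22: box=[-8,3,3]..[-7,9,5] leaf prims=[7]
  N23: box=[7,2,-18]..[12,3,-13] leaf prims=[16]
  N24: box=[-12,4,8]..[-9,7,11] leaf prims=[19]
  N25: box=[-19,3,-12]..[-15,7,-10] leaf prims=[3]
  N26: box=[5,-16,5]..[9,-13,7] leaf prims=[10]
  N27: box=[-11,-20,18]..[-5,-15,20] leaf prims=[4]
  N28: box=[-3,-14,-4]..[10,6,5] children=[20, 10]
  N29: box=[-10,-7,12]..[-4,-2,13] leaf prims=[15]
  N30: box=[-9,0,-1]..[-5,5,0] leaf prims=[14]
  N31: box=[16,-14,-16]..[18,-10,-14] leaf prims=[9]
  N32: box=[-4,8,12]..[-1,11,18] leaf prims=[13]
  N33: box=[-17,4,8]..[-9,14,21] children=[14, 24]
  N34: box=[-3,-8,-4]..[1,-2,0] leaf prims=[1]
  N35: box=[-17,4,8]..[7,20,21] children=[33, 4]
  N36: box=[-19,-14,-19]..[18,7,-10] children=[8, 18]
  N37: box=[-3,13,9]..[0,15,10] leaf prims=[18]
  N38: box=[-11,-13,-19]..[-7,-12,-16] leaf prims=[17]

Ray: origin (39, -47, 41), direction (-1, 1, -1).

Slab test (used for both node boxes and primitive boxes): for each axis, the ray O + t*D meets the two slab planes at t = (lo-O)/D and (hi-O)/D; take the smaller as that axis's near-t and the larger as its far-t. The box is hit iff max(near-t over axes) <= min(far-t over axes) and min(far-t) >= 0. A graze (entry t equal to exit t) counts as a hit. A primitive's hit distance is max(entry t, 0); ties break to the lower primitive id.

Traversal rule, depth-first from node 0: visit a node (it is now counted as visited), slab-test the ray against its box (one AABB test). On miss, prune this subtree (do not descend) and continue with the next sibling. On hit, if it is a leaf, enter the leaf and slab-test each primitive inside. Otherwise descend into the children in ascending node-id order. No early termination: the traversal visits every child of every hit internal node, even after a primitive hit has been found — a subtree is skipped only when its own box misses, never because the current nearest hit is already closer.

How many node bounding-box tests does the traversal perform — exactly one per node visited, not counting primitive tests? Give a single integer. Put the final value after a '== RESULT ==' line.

Walk:
N0 x:[21,58] y:[27,67] z:[20,60] -> hit [27,58], descend [7, 21]
  N7 x:[21,58] y:[33,65] z:[36,60] -> hit [36,58], descend [17, 36]
    N17 x:[29,48] y:[33,65] z:[36,49] -> hit [36,48], descend [2, 28]
      N2 x:[40,48] y:[47,65] z:[36,49] -> hit [47,48], descend [13, 19]
        N13 x:[44,48] y:[47,56] z:[36,42] -> miss, prune
        N19 x:[40,46] y:[56,65] z:[46,49] -> miss, prune
      N28 x:[29,42] y:[33,53] z:[36,45] -> hit [36,42], descend [10, 20]
        N10 x:[29,32] y:[51,53] z:[36,39] -> miss, prune
        N20 x:[38,42] y:[33,45] z:[37,45] -> hit [38,42], descend [15, 34]
          N15 x:[39,40] y:[33,39] z:[37,42] -> hit [39,39] leaf, test {P8@t=39}
          N34 x:[38,42] y:[39,45] z:[41,45] -> hit [41,42] leaf, test {P1@t=41}
    N36 x:[21,58] y:[33,54] z:[51,60] -> hit [51,54], descend [8, 18]
      N8 x:[21,50] y:[33,37] z:[55,60] -> miss, prune
      N18 x:[27,58] y:[49,54] z:[51,59] -> hit [51,54], descend [23, 25]
        N23 x:[27,32] y:[49,50] z:[54,59] -> miss, prune
        N25 x:[54,58] y:[50,54] z:[51,53] -> miss, prune
  N21 x:[30,56] y:[27,67] z:[20,36] -> hit [30,36], descend [11, 35]
    N11 x:[30,54] y:[27,45] z:[21,36] -> hit [30,36], descend [3, 16]
      N3 x:[43,50] y:[27,45] z:[21,29] -> miss, prune
      N16 x:[30,54] y:[31,36] z:[31,36] -> hit [31,36], descend [5, 26]
        N5 x:[49,54] y:[31,36] z:[31,35] -> miss, prune
        N26 x:[30,34] y:[31,34] z:[34,36] -> hit [34,34] leaf, test {P10@t=34}
    N35 x:[32,56] y:[51,67] z:[20,33] -> miss, prune

23 AABB tests over nodes [0, 7, 17, 2, 13, 19, 28, 10, 20, 15, 34, 36, 8, 18, 23, 25, 21, 11, 3, 16, 5, 26, 35]; 3 leaves entered; closest P10.

== RESULT ==
23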